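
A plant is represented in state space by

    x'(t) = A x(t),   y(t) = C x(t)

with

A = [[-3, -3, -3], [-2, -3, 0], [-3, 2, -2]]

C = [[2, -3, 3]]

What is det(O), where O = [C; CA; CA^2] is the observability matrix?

CA = [[-9, 9, -12]]
CA^2 = [[45, -24, 51]]
Observability matrix O = [C; CA; CA^2] = [[2, -3, 3], [-9, 9, -12], [45, -24, 51]]
Expanding along the first row, det(O) = 2·(9·51 - (-12)·(-24)) - (-3)·((-9)·51 - (-12)·45) + 3·((-9)·(-24) - 9·45) = 2·171 - (-3)·81 + 3·(-189) = 18
Since det(O) ≠ 0, rank(O) = 3 and the system is completely observable.

18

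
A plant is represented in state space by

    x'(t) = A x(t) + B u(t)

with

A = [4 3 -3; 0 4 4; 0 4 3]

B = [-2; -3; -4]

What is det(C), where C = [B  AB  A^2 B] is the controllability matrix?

AB = [[-5], [-28], [-24]]
A^2B = [[-32], [-208], [-184]]
Controllability matrix C = [B  AB  A^2B] = [[-2, -5, -32], [-3, -28, -208], [-4, -24, -184]]
Expanding along the first row, det(C) = (-2)·((-28)·(-184) - (-208)·(-24)) - (-5)·((-3)·(-184) - (-208)·(-4)) + (-32)·((-3)·(-24) - (-28)·(-4)) = (-2)·160 - (-5)·(-280) + (-32)·(-40) = -440
Since det(C) ≠ 0, rank(C) = 3 and the system is completely controllable.

-440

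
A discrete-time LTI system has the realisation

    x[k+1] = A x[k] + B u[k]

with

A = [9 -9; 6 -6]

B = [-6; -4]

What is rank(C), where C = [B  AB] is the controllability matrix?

1

AB = [[-18], [-12]]
Controllability matrix C = [B  AB] = [[-6, -18], [-4, -12]]
Every column of C is a scalar multiple of column 1 = [-6, -4] (multipliers 1, 3), so the columns span a one-dimensional space.
C ≠ 0, hence rank(C) = 1.
rank(C) = 1 < n = 2, so the pair (A, B) is not completely controllable.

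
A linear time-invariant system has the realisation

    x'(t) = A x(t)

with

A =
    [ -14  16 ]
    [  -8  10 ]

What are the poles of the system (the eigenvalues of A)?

det(sI - A) = s^2 - (tr A)s + det A, with tr A = (-14) + 10 = -4 and det A = (-14)·10 - 16·(-8) = -140 - (-128) = -12.
So p(s) = det(sI - A) = s^2 + 4s - 12.
Factor s^2 + 4s - 12: two numbers with sum -4 and product -12 are 2 and -6, so s^2 + 4s - 12 = (s - 2)(s + 6).
Hence p(s) = (s - 2) (s + 6), with roots -6, 2.
At least one eigenvalue has non-negative real part, so the system is not asymptotically stable.

-6, 2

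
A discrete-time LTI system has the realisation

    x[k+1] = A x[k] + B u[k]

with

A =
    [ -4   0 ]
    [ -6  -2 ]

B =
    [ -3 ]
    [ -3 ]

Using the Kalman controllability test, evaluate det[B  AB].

AB = [[12], [24]]
Controllability matrix C = [B  AB] = [[-3, 12], [-3, 24]]
det(C) = (-3)·24 - 12·(-3) = -72 - (-36) = -36
Since det(C) ≠ 0, rank(C) = 2 and the system is completely controllable.

-36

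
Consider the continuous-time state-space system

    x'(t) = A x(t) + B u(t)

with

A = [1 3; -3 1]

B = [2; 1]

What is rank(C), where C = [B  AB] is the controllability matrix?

2

AB = [[5], [-5]]
Controllability matrix C = [B  AB] = [[2, 5], [1, -5]]
det(C) = 2·(-5) - 5·1 = -10 - 5 = -15 ≠ 0, so rank(C) = 2.
rank(C) = 2 = n, so the pair (A, B) is completely controllable.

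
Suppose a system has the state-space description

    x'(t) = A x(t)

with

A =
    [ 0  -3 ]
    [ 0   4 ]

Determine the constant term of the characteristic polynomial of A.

For a 2×2 matrix, det(sI - A) = s^2 - (tr A)s + det A.
tr A = 4, det A = 0.
So p(s) = s^2 - 4s.
The constant term is 0.

0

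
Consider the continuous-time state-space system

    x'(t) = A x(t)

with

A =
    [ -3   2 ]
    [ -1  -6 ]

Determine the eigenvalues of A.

det(sI - A) = s^2 - (tr A)s + det A, with tr A = (-3) + (-6) = -9 and det A = (-3)·(-6) - 2·(-1) = 18 - (-2) = 20.
So p(s) = det(sI - A) = s^2 + 9s + 20.
Factor s^2 + 9s + 20: two numbers with sum -9 and product 20 are -4 and -5, so s^2 + 9s + 20 = (s + 4)(s + 5).
Hence p(s) = (s + 4) (s + 5), with roots -5, -4.
All eigenvalues have negative real part, so the system is asymptotically stable.

-5, -4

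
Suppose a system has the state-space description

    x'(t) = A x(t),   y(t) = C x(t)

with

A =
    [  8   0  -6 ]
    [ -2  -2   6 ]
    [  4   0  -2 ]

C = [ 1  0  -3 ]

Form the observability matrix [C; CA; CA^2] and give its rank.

CA = [[-4, 0, 0]]
CA^2 = [[-32, 0, 24]]
Observability matrix O = [C; CA; CA^2] = [[1, 0, -3], [-4, 0, 0], [-32, 0, 24]]
Column 2 of O is identically zero, so rank(O) ≤ 2.
The 2×2 minor from rows 1, 2, columns 1, 3 is 1·0 - (-3)·(-4) = 0 - 12 = -12 ≠ 0, so rank(O) = 2.
rank(O) = 2 < n = 3, so the pair (A, C) is not completely observable.

2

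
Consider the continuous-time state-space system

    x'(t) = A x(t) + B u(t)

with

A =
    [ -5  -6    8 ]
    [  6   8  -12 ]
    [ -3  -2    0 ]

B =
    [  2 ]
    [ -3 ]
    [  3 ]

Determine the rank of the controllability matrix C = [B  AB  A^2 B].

2

AB = [[32], [-48], [0]]
A^2B = [[128], [-192], [0]]
Controllability matrix C = [B  AB  A^2B] = [[2, 32, 128], [-3, -48, -192], [3, 0, 0]]
The rows r1, r2, r3 of C are linearly dependent: 3·r1 + 2·r2 = 0 (check each entry), so rank(C) ≤ 2.
The 2×2 minor from rows 1, 3, columns 1, 2 is 2·0 - 32·3 = 0 - 96 = -96 ≠ 0, so rank(C) = 2.
rank(C) = 2 < n = 3, so the pair (A, B) is not completely controllable.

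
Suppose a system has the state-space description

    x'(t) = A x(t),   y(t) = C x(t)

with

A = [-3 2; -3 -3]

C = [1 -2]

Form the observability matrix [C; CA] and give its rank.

2

CA = [[3, 8]]
Observability matrix O = [C; CA] = [[1, -2], [3, 8]]
det(O) = 1·8 - (-2)·3 = 8 - (-6) = 14 ≠ 0, so rank(O) = 2.
rank(O) = 2 = n, so the pair (A, C) is completely observable.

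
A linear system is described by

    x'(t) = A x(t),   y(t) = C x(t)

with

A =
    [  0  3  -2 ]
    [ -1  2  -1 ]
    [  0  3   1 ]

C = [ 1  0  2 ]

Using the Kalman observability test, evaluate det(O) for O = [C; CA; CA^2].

CA = [[0, 9, 0]]
CA^2 = [[-9, 18, -9]]
Observability matrix O = [C; CA; CA^2] = [[1, 0, 2], [0, 9, 0], [-9, 18, -9]]
Expanding along the first row, det(O) = 1·(9·(-9) - 0·18) - 0·(0·(-9) - 0·(-9)) + 2·(0·18 - 9·(-9)) = 1·(-81) - 0·0 + 2·81 = 81
Since det(O) ≠ 0, rank(O) = 3 and the system is completely observable.

81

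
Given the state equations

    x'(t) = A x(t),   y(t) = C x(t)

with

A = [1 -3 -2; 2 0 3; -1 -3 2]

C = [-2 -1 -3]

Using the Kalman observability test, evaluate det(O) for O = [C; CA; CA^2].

427

CA = [[-1, 15, -5]]
CA^2 = [[34, 18, 37]]
Observability matrix O = [C; CA; CA^2] = [[-2, -1, -3], [-1, 15, -5], [34, 18, 37]]
Expanding along the first row, det(O) = (-2)·(15·37 - (-5)·18) - (-1)·((-1)·37 - (-5)·34) + (-3)·((-1)·18 - 15·34) = (-2)·645 - (-1)·133 + (-3)·(-528) = 427
Since det(O) ≠ 0, rank(O) = 3 and the system is completely observable.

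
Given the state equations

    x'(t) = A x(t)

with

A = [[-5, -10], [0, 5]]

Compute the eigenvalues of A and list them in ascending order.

-5, 5

det(sI - A) = s^2 - (tr A)s + det A, with tr A = (-5) + 5 = 0 and det A = (-5)·5 - (-10)·0 = -25 - 0 = -25.
So p(s) = det(sI - A) = s^2 - 25.
Factor s^2 - 25: two numbers with sum 0 and product -25 are 5 and -5, so s^2 - 25 = (s - 5)(s + 5).
Hence p(s) = (s - 5) (s + 5), with roots -5, 5.
At least one eigenvalue has non-negative real part, so the system is not asymptotically stable.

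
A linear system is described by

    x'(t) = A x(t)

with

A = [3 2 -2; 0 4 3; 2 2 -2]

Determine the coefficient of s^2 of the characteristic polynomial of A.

Expand det(sI - A) for the 3×3 matrix.
p(s) = s^3 - 5s^2 - 4s + 14.
(Check: constant term = det(-A) = (-1)^3 det A = 14; coefficient of s^2 = -tr A = -5.)
The coefficient of s^2 is -5.

-5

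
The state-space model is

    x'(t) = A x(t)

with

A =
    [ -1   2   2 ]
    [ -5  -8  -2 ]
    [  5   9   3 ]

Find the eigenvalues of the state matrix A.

-6, -1, 1

det(sI - A) = s^3 - (tr A)s^2 + (M11 + M22 + M33)s - det A, where Mii is the 2×2 principal minor of A obtained by deleting row i and column i.
tr A = (-1) + (-8) + 3 = -6; M11 = (-8)·3 - (-2)·9 = -24 - (-18) = -6; M22 = (-1)·3 - 2·5 = -3 - 10 = -13; M33 = (-1)·(-8) - 2·(-5) = 8 - (-10) = 18; sum of minors = -1.
det A = (-1)·((-8)·3 - (-2)·9) - 2·((-5)·3 - (-2)·5) + 2·((-5)·9 - (-8)·5) = (-1)·(-6) - 2·(-5) + 2·(-5) = 6.
So p(s) = det(sI - A) = s^3 + 6s^2 - s - 6.
Rational-root test: any integer root divides -6. Testing small divisors, s = -1 works: p(-1) = -1 + 6 + 1 + (-6) = 0, so (s + 1) is a factor.
Dividing, p(s) = (s + 1)(s^2 + 5s - 6).
Factor s^2 + 5s - 6: two numbers with sum -5 and product -6 are 1 and -6, so s^2 + 5s - 6 = (s - 1)(s + 6).
Hence p(s) = (s - 1) (s + 1) (s + 6), with roots -6, -1, 1.
At least one eigenvalue has non-negative real part, so the system is not asymptotically stable.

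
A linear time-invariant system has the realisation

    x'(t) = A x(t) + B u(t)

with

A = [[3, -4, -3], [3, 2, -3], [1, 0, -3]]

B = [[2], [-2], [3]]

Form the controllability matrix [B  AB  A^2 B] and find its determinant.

AB = [[5], [-7], [-7]]
A^2B = [[64], [22], [26]]
Controllability matrix C = [B  AB  A^2B] = [[2, 5, 64], [-2, -7, 22], [3, -7, 26]]
Expanding along the first row, det(C) = 2·((-7)·26 - 22·(-7)) - 5·((-2)·26 - 22·3) + 64·((-2)·(-7) - (-7)·3) = 2·(-28) - 5·(-118) + 64·35 = 2774
Since det(C) ≠ 0, rank(C) = 3 and the system is completely controllable.

2774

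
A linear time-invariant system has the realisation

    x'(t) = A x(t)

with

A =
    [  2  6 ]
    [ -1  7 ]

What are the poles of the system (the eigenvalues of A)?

4, 5

det(sI - A) = s^2 - (tr A)s + det A, with tr A = 2 + 7 = 9 and det A = 2·7 - 6·(-1) = 14 - (-6) = 20.
So p(s) = det(sI - A) = s^2 - 9s + 20.
Factor s^2 - 9s + 20: two numbers with sum 9 and product 20 are 5 and 4, so s^2 - 9s + 20 = (s - 5)(s - 4).
Hence p(s) = (s - 5) (s - 4), with roots 4, 5.
At least one eigenvalue has non-negative real part, so the system is not asymptotically stable.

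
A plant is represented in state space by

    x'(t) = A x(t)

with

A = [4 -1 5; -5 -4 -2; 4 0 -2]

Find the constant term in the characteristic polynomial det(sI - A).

Expand det(sI - A) for the 3×3 matrix.
p(s) = s^3 + 2s^2 - 41s - 130.
(Check: constant term = det(-A) = (-1)^3 det A = -130; coefficient of s^2 = -tr A = 2.)
The constant term is -130.

-130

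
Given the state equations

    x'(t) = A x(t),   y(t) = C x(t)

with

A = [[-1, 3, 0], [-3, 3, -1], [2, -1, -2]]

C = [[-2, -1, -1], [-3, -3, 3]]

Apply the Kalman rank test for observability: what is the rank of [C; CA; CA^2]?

3

CA = [[3, -8, 3], [18, -21, -3]]
CA^2 = [[27, -18, 2], [39, -6, 27]]
Observability matrix O = [C; CA; CA^2] = [[-2, -1, -1], [-3, -3, 3], [3, -8, 3], [18, -21, -3], [27, -18, 2], [39, -6, 27]]
Take the 3×3 submatrix of O formed by rows 1, 2, 3: [[-2, -1, -1], [-3, -3, 3], [3, -8, 3]]. Its determinant is (-2)·((-3)·3 - 3·(-8)) - (-1)·((-3)·3 - 3·3) + (-1)·((-3)·(-8) - (-3)·3) = (-2)·15 - (-1)·(-18) + (-1)·33 = -81 ≠ 0.
So rank(O) ≥ 3; since O has 3 columns, rank(O) = 3.
rank(O) = 3 = n, so the pair (A, C) is completely observable.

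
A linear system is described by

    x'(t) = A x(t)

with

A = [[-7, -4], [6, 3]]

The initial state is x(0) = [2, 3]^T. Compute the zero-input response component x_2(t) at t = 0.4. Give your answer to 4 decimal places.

det(sI - A) = s^2 - (tr A)s + det A, with tr A = (-7) + 3 = -4 and det A = (-7)·3 - (-4)·6 = -21 - (-24) = 3.
So p(s) = det(sI - A) = s^2 + 4s + 3.
Factor s^2 + 4s + 3: two numbers with sum -4 and product 3 are -1 and -3, so s^2 + 4s + 3 = (s + 1)(s + 3).
Hence p(s) = (s + 1) (s + 3), with roots -3, -1.
The eigenvalues -3, -1 are distinct and real, so A is diagonalisable and x(t) = e^{At} x(0) = V diag(e^{λ_i t}) V^{-1} x(0), where the columns of V are the eigenvectors.
λ = -3: A - (-3)I = [[-4, -4], [6, 6]]. Row 1 gives (-4)·v1 + (-4)·v2 = 0, so take v_1 = [-1, 1]^T.
λ = -1: A - (-1)I = [[-6, -4], [6, 4]]. Row 1 gives (-6)·v1 + (-4)·v2 = 0, so take v_2 = [-2, 3]^T.
V = [v_1 v_2] = [[-1, -2], [1, 3]] has det V = -1, so V^{-1} = adj(V)/det V = [[-3, -2], [1, 1]].
Modal coordinates z(0) = V^{-1} x(0): (-3)·2 + (-2)·3 = -12; 1·2 + 1·3 = 5; so z(0) = [-12, 5]^T.
x_2(t) = Σ_i (v_i)_2 · z_i(0) · e^{λ_i t} (row 2 of V times the modal terms).
x_2(0.4) = 1·(-12)·e^{-3·0.4} + 3·5·e^{-1·0.4} = (-12)·0.301194 + 15·0.670320 = 6.4405.

6.4405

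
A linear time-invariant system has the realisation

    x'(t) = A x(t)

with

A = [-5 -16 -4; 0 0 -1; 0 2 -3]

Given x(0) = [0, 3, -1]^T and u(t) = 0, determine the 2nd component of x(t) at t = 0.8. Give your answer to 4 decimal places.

det(sI - A) = s^3 - (tr A)s^2 + (M11 + M22 + M33)s - det A, where Mii is the 2×2 principal minor of A obtained by deleting row i and column i.
tr A = (-5) + 0 + (-3) = -8; M11 = 0·(-3) - (-1)·2 = 0 - (-2) = 2; M22 = (-5)·(-3) - (-4)·0 = 15 - 0 = 15; M33 = (-5)·0 - (-16)·0 = 0 - 0 = 0; sum of minors = 17.
det A = (-5)·(0·(-3) - (-1)·2) - (-16)·(0·(-3) - (-1)·0) + (-4)·(0·2 - 0·0) = (-5)·2 - (-16)·0 + (-4)·0 = -10.
So p(s) = det(sI - A) = s^3 + 8s^2 + 17s + 10.
Rational-root test: any integer root divides 10. Testing small divisors, s = -1 works: p(-1) = -1 + 8 + (-17) + 10 = 0, so (s + 1) is a factor.
Dividing, p(s) = (s + 1)(s^2 + 7s + 10).
Factor s^2 + 7s + 10: two numbers with sum -7 and product 10 are -2 and -5, so s^2 + 7s + 10 = (s + 2)(s + 5).
Hence p(s) = (s + 1) (s + 2) (s + 5), with roots -5, -2, -1.
The eigenvalues -5, -2, -1 are distinct and real, so A is diagonalisable and x(t) = e^{At} x(0) = V diag(e^{λ_i t}) V^{-1} x(0), where the columns of V are the eigenvectors.
λ = -5: A - (-5)I = [[0, -16, -4], [0, 5, -1], [0, 2, 2]]. v must be orthogonal to every row; (row 1) × (row 2) = [36, 0, 0], so take v_1 = [1, 0, 0]^T.
λ = -2: A - (-2)I = [[-3, -16, -4], [0, 2, -1], [0, 2, -1]]. v must be orthogonal to every row; (row 1) × (row 2) = [24, -3, -6], so take v_2 = [8, -1, -2]^T.
λ = -1: A - (-1)I = [[-4, -16, -4], [0, 1, -1], [0, 2, -2]]. v must be orthogonal to every row; (row 1) × (row 2) = [20, -4, -4], so take v_3 = [-5, 1, 1]^T.
V = [v_1 v_2 v_3] = [[1, 8, -5], [0, -1, 1], [0, -2, 1]] has det V = 1, so V^{-1} = adj(V)/det V = [[1, 2, 3], [0, 1, -1], [0, 2, -1]].
Modal coordinates z(0) = V^{-1} x(0): 1·0 + 2·3 + 3·(-1) = 3; 0·0 + 1·3 + (-1)·(-1) = 4; 0·0 + 2·3 + (-1)·(-1) = 7; so z(0) = [3, 4, 7]^T.
x_2(t) = Σ_i (v_i)_2 · z_i(0) · e^{λ_i t} (row 2 of V times the modal terms).
x_2(0.8) = 0·3·e^{-5·0.8} + (-1)·4·e^{-2·0.8} + 1·7·e^{-1·0.8} = 0·0.018316 + (-4)·0.201897 + 7·0.449329 = 2.3377.

2.3377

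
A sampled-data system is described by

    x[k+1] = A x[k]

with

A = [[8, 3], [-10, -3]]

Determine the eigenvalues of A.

det(zI - A) = z^2 - (tr A)z + det A, with tr A = 8 + (-3) = 5 and det A = 8·(-3) - 3·(-10) = -24 - (-30) = 6.
So p(z) = det(zI - A) = z^2 - 5z + 6.
Factor z^2 - 5z + 6: two numbers with sum 5 and product 6 are 3 and 2, so z^2 - 5z + 6 = (z - 3)(z - 2).
Hence p(z) = (z - 3) (z - 2), with roots 2, 3.

2, 3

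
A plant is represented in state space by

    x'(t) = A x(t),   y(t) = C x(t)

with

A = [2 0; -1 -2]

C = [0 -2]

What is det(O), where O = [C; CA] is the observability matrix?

4

CA = [[2, 4]]
Observability matrix O = [C; CA] = [[0, -2], [2, 4]]
det(O) = 0·4 - (-2)·2 = 0 - (-4) = 4
Since det(O) ≠ 0, rank(O) = 2 and the system is completely observable.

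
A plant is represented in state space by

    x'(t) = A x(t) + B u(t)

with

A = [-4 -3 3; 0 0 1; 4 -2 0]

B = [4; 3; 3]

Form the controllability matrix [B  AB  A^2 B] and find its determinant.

-3295

AB = [[-16], [3], [10]]
A^2B = [[85], [10], [-70]]
Controllability matrix C = [B  AB  A^2B] = [[4, -16, 85], [3, 3, 10], [3, 10, -70]]
Expanding along the first row, det(C) = 4·(3·(-70) - 10·10) - (-16)·(3·(-70) - 10·3) + 85·(3·10 - 3·3) = 4·(-310) - (-16)·(-240) + 85·21 = -3295
Since det(C) ≠ 0, rank(C) = 3 and the system is completely controllable.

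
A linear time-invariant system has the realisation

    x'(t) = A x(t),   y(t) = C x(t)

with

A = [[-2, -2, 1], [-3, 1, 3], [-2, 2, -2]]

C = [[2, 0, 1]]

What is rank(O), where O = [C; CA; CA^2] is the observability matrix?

CA = [[-6, -2, 0]]
CA^2 = [[18, 10, -12]]
Observability matrix O = [C; CA; CA^2] = [[2, 0, 1], [-6, -2, 0], [18, 10, -12]]
det(O) = 2·((-2)·(-12) - 0·10) - 0·((-6)·(-12) - 0·18) + 1·((-6)·10 - (-2)·18) = 2·24 - 0·72 + 1·(-24) = 24 ≠ 0, so rank(O) = 3.
rank(O) = 3 = n, so the pair (A, C) is completely observable.

3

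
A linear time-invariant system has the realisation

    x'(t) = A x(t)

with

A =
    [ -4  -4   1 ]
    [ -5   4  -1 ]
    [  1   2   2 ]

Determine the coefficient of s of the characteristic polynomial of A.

Expand det(sI - A) for the 3×3 matrix.
p(s) = s^3 - 2s^2 - 35s + 90.
(Check: constant term = det(-A) = (-1)^3 det A = 90; coefficient of s^2 = -tr A = -2.)
The coefficient of s is -35.

-35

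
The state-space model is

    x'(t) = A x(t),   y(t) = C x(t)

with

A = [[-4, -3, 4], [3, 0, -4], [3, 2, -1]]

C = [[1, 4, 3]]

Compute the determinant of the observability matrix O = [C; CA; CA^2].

-2785

CA = [[17, 3, -15]]
CA^2 = [[-104, -81, 71]]
Observability matrix O = [C; CA; CA^2] = [[1, 4, 3], [17, 3, -15], [-104, -81, 71]]
Expanding along the first row, det(O) = 1·(3·71 - (-15)·(-81)) - 4·(17·71 - (-15)·(-104)) + 3·(17·(-81) - 3·(-104)) = 1·(-1002) - 4·(-353) + 3·(-1065) = -2785
Since det(O) ≠ 0, rank(O) = 3 and the system is completely observable.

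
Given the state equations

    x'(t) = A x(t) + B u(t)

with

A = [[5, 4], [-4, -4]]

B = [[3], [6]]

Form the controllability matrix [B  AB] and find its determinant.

AB = [[39], [-36]]
Controllability matrix C = [B  AB] = [[3, 39], [6, -36]]
det(C) = 3·(-36) - 39·6 = -108 - 234 = -342
Since det(C) ≠ 0, rank(C) = 2 and the system is completely controllable.

-342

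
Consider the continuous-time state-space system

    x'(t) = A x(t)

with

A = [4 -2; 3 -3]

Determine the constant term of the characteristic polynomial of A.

-6

For a 2×2 matrix, det(sI - A) = s^2 - (tr A)s + det A.
tr A = 1, det A = -6.
So p(s) = s^2 - s - 6.
The constant term is -6.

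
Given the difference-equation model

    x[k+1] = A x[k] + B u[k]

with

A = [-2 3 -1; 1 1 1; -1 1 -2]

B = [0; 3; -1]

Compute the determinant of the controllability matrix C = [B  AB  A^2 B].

47

AB = [[10], [2], [5]]
A^2B = [[-19], [17], [-18]]
Controllability matrix C = [B  AB  A^2B] = [[0, 10, -19], [3, 2, 17], [-1, 5, -18]]
Expanding along the first row, det(C) = 0·(2·(-18) - 17·5) - 10·(3·(-18) - 17·(-1)) + (-19)·(3·5 - 2·(-1)) = 0·(-121) - 10·(-37) + (-19)·17 = 47
Since det(C) ≠ 0, rank(C) = 3 and the system is completely controllable.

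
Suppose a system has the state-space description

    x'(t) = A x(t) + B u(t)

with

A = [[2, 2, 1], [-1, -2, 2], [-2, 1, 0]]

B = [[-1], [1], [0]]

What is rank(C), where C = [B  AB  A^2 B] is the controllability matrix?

3

AB = [[0], [-1], [3]]
A^2B = [[1], [8], [-1]]
Controllability matrix C = [B  AB  A^2B] = [[-1, 0, 1], [1, -1, 8], [0, 3, -1]]
det(C) = (-1)·((-1)·(-1) - 8·3) - 0·(1·(-1) - 8·0) + 1·(1·3 - (-1)·0) = (-1)·(-23) - 0·(-1) + 1·3 = 26 ≠ 0, so rank(C) = 3.
rank(C) = 3 = n, so the pair (A, B) is completely controllable.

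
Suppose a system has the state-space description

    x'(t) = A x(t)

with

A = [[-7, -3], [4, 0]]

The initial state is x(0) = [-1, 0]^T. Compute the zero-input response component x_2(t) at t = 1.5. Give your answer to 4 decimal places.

det(sI - A) = s^2 - (tr A)s + det A, with tr A = (-7) + 0 = -7 and det A = (-7)·0 - (-3)·4 = 0 - (-12) = 12.
So p(s) = det(sI - A) = s^2 + 7s + 12.
Factor s^2 + 7s + 12: two numbers with sum -7 and product 12 are -3 and -4, so s^2 + 7s + 12 = (s + 3)(s + 4).
Hence p(s) = (s + 3) (s + 4), with roots -4, -3.
The eigenvalues -4, -3 are distinct and real, so A is diagonalisable and x(t) = e^{At} x(0) = V diag(e^{λ_i t}) V^{-1} x(0), where the columns of V are the eigenvectors.
λ = -4: A - (-4)I = [[-3, -3], [4, 4]]. Row 1 gives (-3)·v1 + (-3)·v2 = 0, so take v_1 = [-1, 1]^T.
λ = -3: A - (-3)I = [[-4, -3], [4, 3]]. Row 1 gives (-4)·v1 + (-3)·v2 = 0, so take v_2 = [-3, 4]^T.
V = [v_1 v_2] = [[-1, -3], [1, 4]] has det V = -1, so V^{-1} = adj(V)/det V = [[-4, -3], [1, 1]].
Modal coordinates z(0) = V^{-1} x(0): (-4)·(-1) + (-3)·0 = 4; 1·(-1) + 1·0 = -1; so z(0) = [4, -1]^T.
x_2(t) = Σ_i (v_i)_2 · z_i(0) · e^{λ_i t} (row 2 of V times the modal terms).
x_2(1.5) = 1·4·e^{-4·1.5} + 4·(-1)·e^{-3·1.5} = 4·0.002479 + (-4)·0.011109 = -0.0345.

-0.0345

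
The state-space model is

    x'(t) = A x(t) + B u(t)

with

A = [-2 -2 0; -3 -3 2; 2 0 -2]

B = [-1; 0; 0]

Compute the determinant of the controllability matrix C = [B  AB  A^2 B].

14

AB = [[2], [3], [-2]]
A^2B = [[-10], [-19], [8]]
Controllability matrix C = [B  AB  A^2B] = [[-1, 2, -10], [0, 3, -19], [0, -2, 8]]
Expanding along the first row, det(C) = (-1)·(3·8 - (-19)·(-2)) - 2·(0·8 - (-19)·0) + (-10)·(0·(-2) - 3·0) = (-1)·(-14) - 2·0 + (-10)·0 = 14
Since det(C) ≠ 0, rank(C) = 3 and the system is completely controllable.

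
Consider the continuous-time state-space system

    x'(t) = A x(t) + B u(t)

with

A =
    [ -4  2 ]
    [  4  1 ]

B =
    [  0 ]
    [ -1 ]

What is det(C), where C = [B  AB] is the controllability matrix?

AB = [[-2], [-1]]
Controllability matrix C = [B  AB] = [[0, -2], [-1, -1]]
det(C) = 0·(-1) - (-2)·(-1) = 0 - 2 = -2
Since det(C) ≠ 0, rank(C) = 2 and the system is completely controllable.

-2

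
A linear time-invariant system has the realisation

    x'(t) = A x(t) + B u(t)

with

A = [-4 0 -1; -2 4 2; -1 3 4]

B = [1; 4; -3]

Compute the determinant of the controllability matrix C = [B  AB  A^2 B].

AB = [[-1], [8], [-1]]
A^2B = [[5], [32], [21]]
Controllability matrix C = [B  AB  A^2B] = [[1, -1, 5], [4, 8, 32], [-3, -1, 21]]
Expanding along the first row, det(C) = 1·(8·21 - 32·(-1)) - (-1)·(4·21 - 32·(-3)) + 5·(4·(-1) - 8·(-3)) = 1·200 - (-1)·180 + 5·20 = 480
Since det(C) ≠ 0, rank(C) = 3 and the system is completely controllable.

480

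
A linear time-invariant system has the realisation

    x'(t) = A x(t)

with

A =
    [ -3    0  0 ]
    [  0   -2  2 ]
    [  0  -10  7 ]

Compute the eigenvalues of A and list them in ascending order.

-3, 2, 3

det(sI - A) = s^3 - (tr A)s^2 + (M11 + M22 + M33)s - det A, where Mii is the 2×2 principal minor of A obtained by deleting row i and column i.
tr A = (-3) + (-2) + 7 = 2; M11 = (-2)·7 - 2·(-10) = -14 - (-20) = 6; M22 = (-3)·7 - 0·0 = -21 - 0 = -21; M33 = (-3)·(-2) - 0·0 = 6 - 0 = 6; sum of minors = -9.
det A = (-3)·((-2)·7 - 2·(-10)) - 0·(0·7 - 2·0) + 0·(0·(-10) - (-2)·0) = (-3)·6 - 0·0 + 0·0 = -18.
So p(s) = det(sI - A) = s^3 - 2s^2 - 9s + 18.
Rational-root test: any integer root divides 18. Testing small divisors, s = 2 works: p(2) = 8 + (-8) + (-18) + 18 = 0, so (s - 2) is a factor.
Dividing, p(s) = (s - 2)(s^2 - 9).
Factor s^2 - 9: two numbers with sum 0 and product -9 are 3 and -3, so s^2 - 9 = (s - 3)(s + 3).
Hence p(s) = (s - 3) (s - 2) (s + 3), with roots -3, 2, 3.
At least one eigenvalue has non-negative real part, so the system is not asymptotically stable.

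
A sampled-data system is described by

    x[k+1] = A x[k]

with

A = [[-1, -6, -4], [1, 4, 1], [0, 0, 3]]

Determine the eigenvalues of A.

1, 2, 3

det(zI - A) = z^3 - (tr A)z^2 + (M11 + M22 + M33)z - det A, where Mii is the 2×2 principal minor of A obtained by deleting row i and column i.
tr A = (-1) + 4 + 3 = 6; M11 = 4·3 - 1·0 = 12 - 0 = 12; M22 = (-1)·3 - (-4)·0 = -3 - 0 = -3; M33 = (-1)·4 - (-6)·1 = -4 - (-6) = 2; sum of minors = 11.
det A = (-1)·(4·3 - 1·0) - (-6)·(1·3 - 1·0) + (-4)·(1·0 - 4·0) = (-1)·12 - (-6)·3 + (-4)·0 = 6.
So p(z) = det(zI - A) = z^3 - 6z^2 + 11z - 6.
Rational-root test: any integer root divides -6. Testing small divisors, z = 1 works: p(1) = 1 + (-6) + 11 + (-6) = 0, so (z - 1) is a factor.
Dividing, p(z) = (z - 1)(z^2 - 5z + 6).
Factor z^2 - 5z + 6: two numbers with sum 5 and product 6 are 3 and 2, so z^2 - 5z + 6 = (z - 3)(z - 2).
Hence p(z) = (z - 3) (z - 2) (z - 1), with roots 1, 2, 3.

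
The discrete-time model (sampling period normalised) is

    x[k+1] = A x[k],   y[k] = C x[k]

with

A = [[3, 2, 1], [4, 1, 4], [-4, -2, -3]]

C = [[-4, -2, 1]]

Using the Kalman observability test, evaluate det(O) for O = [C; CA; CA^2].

0

CA = [[-24, -12, -15]]
CA^2 = [[-60, -30, -27]]
Observability matrix O = [C; CA; CA^2] = [[-4, -2, 1], [-24, -12, -15], [-60, -30, -27]]
Expanding along the first row, det(O) = (-4)·((-12)·(-27) - (-15)·(-30)) - (-2)·((-24)·(-27) - (-15)·(-60)) + 1·((-24)·(-30) - (-12)·(-60)) = (-4)·(-126) - (-2)·(-252) + 1·0 = 0
Since det(O) = 0, rank(O) < 3 and the system is not completely observable.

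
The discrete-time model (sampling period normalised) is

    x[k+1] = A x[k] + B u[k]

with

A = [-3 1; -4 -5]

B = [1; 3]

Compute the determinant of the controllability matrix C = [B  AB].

-19

AB = [[0], [-19]]
Controllability matrix C = [B  AB] = [[1, 0], [3, -19]]
det(C) = 1·(-19) - 0·3 = -19 - 0 = -19
Since det(C) ≠ 0, rank(C) = 2 and the system is completely controllable.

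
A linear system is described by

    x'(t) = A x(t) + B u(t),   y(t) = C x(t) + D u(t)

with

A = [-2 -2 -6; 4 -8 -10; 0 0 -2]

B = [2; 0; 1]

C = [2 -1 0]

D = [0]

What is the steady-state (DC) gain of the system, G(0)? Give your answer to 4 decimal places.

0.7500

G(0) = C(-A)^{-1}B + D = -C A^{-1} B + D.
det A = -48, so A^{-1} = (1/-48)·adj(A) = [[-1/3, 1/12, 7/12], [-1/6, -1/12, 11/12], [0, 0, -1/2]]
A^{-1} B = [-1/12, 7/12, -1/2]^T
C A^{-1} B = -3/4
G(0) = D - C A^{-1} B = 0 - (-3/4) = 3/4 ≈ 0.7500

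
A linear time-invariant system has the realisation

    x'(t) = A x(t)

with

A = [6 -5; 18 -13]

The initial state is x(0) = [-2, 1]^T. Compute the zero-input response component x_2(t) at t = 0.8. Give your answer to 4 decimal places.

det(sI - A) = s^2 - (tr A)s + det A, with tr A = 6 + (-13) = -7 and det A = 6·(-13) - (-5)·18 = -78 - (-90) = 12.
So p(s) = det(sI - A) = s^2 + 7s + 12.
Factor s^2 + 7s + 12: two numbers with sum -7 and product 12 are -3 and -4, so s^2 + 7s + 12 = (s + 3)(s + 4).
Hence p(s) = (s + 3) (s + 4), with roots -4, -3.
The eigenvalues -4, -3 are distinct and real, so A is diagonalisable and x(t) = e^{At} x(0) = V diag(e^{λ_i t}) V^{-1} x(0), where the columns of V are the eigenvectors.
λ = -4: A - (-4)I = [[10, -5], [18, -9]]. Row 1 gives 10·v1 + (-5)·v2 = 0, so take v_1 = [1, 2]^T.
λ = -3: A - (-3)I = [[9, -5], [18, -10]]. Row 1 gives 9·v1 + (-5)·v2 = 0, so take v_2 = [-5, -9]^T.
V = [v_1 v_2] = [[1, -5], [2, -9]] has det V = 1, so V^{-1} = adj(V)/det V = [[-9, 5], [-2, 1]].
Modal coordinates z(0) = V^{-1} x(0): (-9)·(-2) + 5·1 = 23; (-2)·(-2) + 1·1 = 5; so z(0) = [23, 5]^T.
x_2(t) = Σ_i (v_i)_2 · z_i(0) · e^{λ_i t} (row 2 of V times the modal terms).
x_2(0.8) = 2·23·e^{-4·0.8} + (-9)·5·e^{-3·0.8} = 46·0.04076220 + (-45)·0.09071795 = -2.2072.

-2.2072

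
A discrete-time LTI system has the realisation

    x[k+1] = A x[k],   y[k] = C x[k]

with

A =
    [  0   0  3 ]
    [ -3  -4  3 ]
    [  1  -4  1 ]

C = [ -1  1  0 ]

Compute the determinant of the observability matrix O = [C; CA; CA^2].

-147

CA = [[-3, -4, 0]]
CA^2 = [[12, 16, -21]]
Observability matrix O = [C; CA; CA^2] = [[-1, 1, 0], [-3, -4, 0], [12, 16, -21]]
Expanding along the first row, det(O) = (-1)·((-4)·(-21) - 0·16) - 1·((-3)·(-21) - 0·12) + 0·((-3)·16 - (-4)·12) = (-1)·84 - 1·63 + 0·0 = -147
Since det(O) ≠ 0, rank(O) = 3 and the system is completely observable.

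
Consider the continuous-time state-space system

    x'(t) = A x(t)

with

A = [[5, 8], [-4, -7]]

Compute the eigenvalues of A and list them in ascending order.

det(sI - A) = s^2 - (tr A)s + det A, with tr A = 5 + (-7) = -2 and det A = 5·(-7) - 8·(-4) = -35 - (-32) = -3.
So p(s) = det(sI - A) = s^2 + 2s - 3.
Factor s^2 + 2s - 3: two numbers with sum -2 and product -3 are 1 and -3, so s^2 + 2s - 3 = (s - 1)(s + 3).
Hence p(s) = (s - 1) (s + 3), with roots -3, 1.
At least one eigenvalue has non-negative real part, so the system is not asymptotically stable.

-3, 1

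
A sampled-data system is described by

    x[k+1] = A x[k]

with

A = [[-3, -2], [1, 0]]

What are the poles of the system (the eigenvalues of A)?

det(zI - A) = z^2 - (tr A)z + det A, with tr A = (-3) + 0 = -3 and det A = (-3)·0 - (-2)·1 = 0 - (-2) = 2.
So p(z) = det(zI - A) = z^2 + 3z + 2.
Factor z^2 + 3z + 2: two numbers with sum -3 and product 2 are -1 and -2, so z^2 + 3z + 2 = (z + 1)(z + 2).
Hence p(z) = (z + 1) (z + 2), with roots -2, -1.

-2, -1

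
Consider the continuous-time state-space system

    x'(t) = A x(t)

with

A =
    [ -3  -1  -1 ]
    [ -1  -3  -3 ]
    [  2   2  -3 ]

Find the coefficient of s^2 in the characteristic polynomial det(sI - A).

9

Expand det(sI - A) for the 3×3 matrix.
p(s) = s^3 + 9s^2 + 34s + 40.
(Check: constant term = det(-A) = (-1)^3 det A = 40; coefficient of s^2 = -tr A = 9.)
The coefficient of s^2 is 9.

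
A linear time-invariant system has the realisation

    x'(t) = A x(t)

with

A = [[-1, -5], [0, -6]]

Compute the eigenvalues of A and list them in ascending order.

-6, -1

det(sI - A) = s^2 - (tr A)s + det A, with tr A = (-1) + (-6) = -7 and det A = (-1)·(-6) - (-5)·0 = 6 - 0 = 6.
So p(s) = det(sI - A) = s^2 + 7s + 6.
Factor s^2 + 7s + 6: two numbers with sum -7 and product 6 are -1 and -6, so s^2 + 7s + 6 = (s + 1)(s + 6).
Hence p(s) = (s + 1) (s + 6), with roots -6, -1.
All eigenvalues have negative real part, so the system is asymptotically stable.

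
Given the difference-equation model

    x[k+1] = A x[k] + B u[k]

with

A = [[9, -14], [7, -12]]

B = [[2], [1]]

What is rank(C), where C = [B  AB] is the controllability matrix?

1

AB = [[4], [2]]
Controllability matrix C = [B  AB] = [[2, 4], [1, 2]]
Every column of C is a scalar multiple of column 1 = [2, 1] (multipliers 1, 2), so the columns span a one-dimensional space.
C ≠ 0, hence rank(C) = 1.
rank(C) = 1 < n = 2, so the pair (A, B) is not completely controllable.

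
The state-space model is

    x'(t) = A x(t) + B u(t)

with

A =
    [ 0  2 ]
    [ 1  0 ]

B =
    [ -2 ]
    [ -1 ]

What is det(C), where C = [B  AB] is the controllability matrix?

2

AB = [[-2], [-2]]
Controllability matrix C = [B  AB] = [[-2, -2], [-1, -2]]
det(C) = (-2)·(-2) - (-2)·(-1) = 4 - 2 = 2
Since det(C) ≠ 0, rank(C) = 2 and the system is completely controllable.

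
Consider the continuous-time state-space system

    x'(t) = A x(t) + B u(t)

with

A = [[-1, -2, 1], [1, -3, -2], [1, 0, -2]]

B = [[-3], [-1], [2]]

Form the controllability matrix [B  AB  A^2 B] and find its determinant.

AB = [[7], [-4], [-7]]
A^2B = [[-6], [33], [21]]
Controllability matrix C = [B  AB  A^2B] = [[-3, 7, -6], [-1, -4, 33], [2, -7, 21]]
Expanding along the first row, det(C) = (-3)·((-4)·21 - 33·(-7)) - 7·((-1)·21 - 33·2) + (-6)·((-1)·(-7) - (-4)·2) = (-3)·147 - 7·(-87) + (-6)·15 = 78
Since det(C) ≠ 0, rank(C) = 3 and the system is completely controllable.

78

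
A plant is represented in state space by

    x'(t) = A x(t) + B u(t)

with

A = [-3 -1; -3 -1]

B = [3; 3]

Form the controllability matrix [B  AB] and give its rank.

1

AB = [[-12], [-12]]
Controllability matrix C = [B  AB] = [[3, -12], [3, -12]]
Every column of C is a scalar multiple of column 1 = [3, 3] (multipliers 1, -4), so the columns span a one-dimensional space.
C ≠ 0, hence rank(C) = 1.
rank(C) = 1 < n = 2, so the pair (A, B) is not completely controllable.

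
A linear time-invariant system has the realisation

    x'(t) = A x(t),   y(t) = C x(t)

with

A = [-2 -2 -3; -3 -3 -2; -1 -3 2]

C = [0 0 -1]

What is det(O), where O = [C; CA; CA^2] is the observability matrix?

-22

CA = [[1, 3, -2]]
CA^2 = [[-9, -5, -13]]
Observability matrix O = [C; CA; CA^2] = [[0, 0, -1], [1, 3, -2], [-9, -5, -13]]
Expanding along the first row, det(O) = 0·(3·(-13) - (-2)·(-5)) - 0·(1·(-13) - (-2)·(-9)) + (-1)·(1·(-5) - 3·(-9)) = 0·(-49) - 0·(-31) + (-1)·22 = -22
Since det(O) ≠ 0, rank(O) = 3 and the system is completely observable.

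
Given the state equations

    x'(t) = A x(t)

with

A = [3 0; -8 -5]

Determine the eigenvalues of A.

det(sI - A) = s^2 - (tr A)s + det A, with tr A = 3 + (-5) = -2 and det A = 3·(-5) - 0·(-8) = -15 - 0 = -15.
So p(s) = det(sI - A) = s^2 + 2s - 15.
Factor s^2 + 2s - 15: two numbers with sum -2 and product -15 are 3 and -5, so s^2 + 2s - 15 = (s - 3)(s + 5).
Hence p(s) = (s - 3) (s + 5), with roots -5, 3.
At least one eigenvalue has non-negative real part, so the system is not asymptotically stable.

-5, 3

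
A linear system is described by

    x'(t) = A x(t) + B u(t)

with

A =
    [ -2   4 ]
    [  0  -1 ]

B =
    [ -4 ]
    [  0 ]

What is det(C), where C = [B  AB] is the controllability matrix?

0

AB = [[8], [0]]
Controllability matrix C = [B  AB] = [[-4, 8], [0, 0]]
det(C) = (-4)·0 - 8·0 = 0 - 0 = 0
Since det(C) = 0, rank(C) < 2 and the system is not completely controllable.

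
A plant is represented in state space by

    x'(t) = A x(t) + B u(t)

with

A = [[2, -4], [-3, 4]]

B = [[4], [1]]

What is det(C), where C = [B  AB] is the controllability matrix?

-36

AB = [[4], [-8]]
Controllability matrix C = [B  AB] = [[4, 4], [1, -8]]
det(C) = 4·(-8) - 4·1 = -32 - 4 = -36
Since det(C) ≠ 0, rank(C) = 2 and the system is completely controllable.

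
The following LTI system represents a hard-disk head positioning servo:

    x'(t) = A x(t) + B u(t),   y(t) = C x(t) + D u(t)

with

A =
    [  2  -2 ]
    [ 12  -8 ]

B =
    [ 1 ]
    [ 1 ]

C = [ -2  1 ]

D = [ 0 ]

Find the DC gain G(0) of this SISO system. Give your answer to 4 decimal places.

G(0) = C(-A)^{-1}B + D = -C A^{-1} B + D.
det A = 8, so A^{-1} = (1/8)·adj(A) = [[-1, 1/4], [-3/2, 1/4]]
A^{-1} B = [-3/4, -5/4]^T
C A^{-1} B = 1/4
G(0) = D - C A^{-1} B = 0 - (1/4) = -1/4 ≈ -0.2500

-0.2500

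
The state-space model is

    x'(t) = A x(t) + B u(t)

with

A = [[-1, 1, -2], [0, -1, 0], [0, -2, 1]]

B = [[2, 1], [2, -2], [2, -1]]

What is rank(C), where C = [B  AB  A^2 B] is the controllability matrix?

3

AB = [[-4, -1], [-2, 2], [-2, 3]]
A^2B = [[6, -3], [2, -2], [2, -1]]
Controllability matrix C = [B  AB  A^2B] = [[2, 1, -4, -1, 6, -3], [2, -2, -2, 2, 2, -2], [2, -1, -2, 3, 2, -1]]
Take the 3×3 submatrix of C formed by columns 1, 2, 3: [[2, 1, -4], [2, -2, -2], [2, -1, -2]]. Its determinant is 2·((-2)·(-2) - (-2)·(-1)) - 1·(2·(-2) - (-2)·2) + (-4)·(2·(-1) - (-2)·2) = 2·2 - 1·0 + (-4)·2 = -4 ≠ 0.
So rank(C) ≥ 3; since C has 3 rows, rank(C) = 3.
rank(C) = 3 = n, so the pair (A, B) is completely controllable.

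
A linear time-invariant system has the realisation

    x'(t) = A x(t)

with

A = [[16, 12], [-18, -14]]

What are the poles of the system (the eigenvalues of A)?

det(sI - A) = s^2 - (tr A)s + det A, with tr A = 16 + (-14) = 2 and det A = 16·(-14) - 12·(-18) = -224 - (-216) = -8.
So p(s) = det(sI - A) = s^2 - 2s - 8.
Factor s^2 - 2s - 8: two numbers with sum 2 and product -8 are 4 and -2, so s^2 - 2s - 8 = (s - 4)(s + 2).
Hence p(s) = (s - 4) (s + 2), with roots -2, 4.
At least one eigenvalue has non-negative real part, so the system is not asymptotically stable.

-2, 4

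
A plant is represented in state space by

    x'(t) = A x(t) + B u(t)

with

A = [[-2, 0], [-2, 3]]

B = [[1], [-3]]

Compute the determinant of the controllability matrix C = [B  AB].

-17

AB = [[-2], [-11]]
Controllability matrix C = [B  AB] = [[1, -2], [-3, -11]]
det(C) = 1·(-11) - (-2)·(-3) = -11 - 6 = -17
Since det(C) ≠ 0, rank(C) = 2 and the system is completely controllable.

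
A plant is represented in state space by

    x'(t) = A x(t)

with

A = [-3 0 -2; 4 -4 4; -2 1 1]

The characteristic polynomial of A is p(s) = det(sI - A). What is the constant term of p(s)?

Expand det(sI - A) for the 3×3 matrix.
p(s) = s^3 + 6s^2 - 3s - 32.
(Check: constant term = det(-A) = (-1)^3 det A = -32; coefficient of s^2 = -tr A = 6.)
The constant term is -32.

-32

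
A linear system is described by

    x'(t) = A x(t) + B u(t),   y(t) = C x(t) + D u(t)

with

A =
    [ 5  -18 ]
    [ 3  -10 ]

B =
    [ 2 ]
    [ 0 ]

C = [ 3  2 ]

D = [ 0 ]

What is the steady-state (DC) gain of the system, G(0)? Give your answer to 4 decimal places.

G(0) = C(-A)^{-1}B + D = -C A^{-1} B + D.
det A = 4, so A^{-1} = (1/4)·adj(A) = [[-5/2, 9/2], [-3/4, 5/4]]
A^{-1} B = [-5, -3/2]^T
C A^{-1} B = -18
G(0) = D - C A^{-1} B = 0 - (-18) = 18

18.0000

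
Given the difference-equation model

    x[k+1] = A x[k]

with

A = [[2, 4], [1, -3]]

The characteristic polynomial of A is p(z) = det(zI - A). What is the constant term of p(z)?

-10

For a 2×2 matrix, det(zI - A) = z^2 - (tr A)z + det A.
tr A = -1, det A = -10.
So p(z) = z^2 + z - 10.
The constant term is -10.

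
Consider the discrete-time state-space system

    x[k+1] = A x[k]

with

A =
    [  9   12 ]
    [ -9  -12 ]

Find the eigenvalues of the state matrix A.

-3, 0

det(zI - A) = z^2 - (tr A)z + det A, with tr A = 9 + (-12) = -3 and det A = 9·(-12) - 12·(-9) = -108 - (-108) = 0.
So p(z) = det(zI - A) = z^2 + 3z.
Factor z^2 + 3z: two numbers with sum -3 and product 0 are 0 and -3, so z^2 + 3z = z(z + 3).
Hence p(z) = z (z + 3), with roots -3, 0.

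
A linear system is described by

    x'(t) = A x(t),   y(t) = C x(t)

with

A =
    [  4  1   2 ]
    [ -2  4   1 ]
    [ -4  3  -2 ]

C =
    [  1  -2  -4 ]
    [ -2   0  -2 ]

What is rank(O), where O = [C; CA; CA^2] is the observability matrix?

3

CA = [[24, -19, 8], [0, -8, 0]]
CA^2 = [[102, -28, 13], [16, -32, -8]]
Observability matrix O = [C; CA; CA^2] = [[1, -2, -4], [-2, 0, -2], [24, -19, 8], [0, -8, 0], [102, -28, 13], [16, -32, -8]]
Take the 3×3 submatrix of O formed by rows 1, 2, 3: [[1, -2, -4], [-2, 0, -2], [24, -19, 8]]. Its determinant is 1·(0·8 - (-2)·(-19)) - (-2)·((-2)·8 - (-2)·24) + (-4)·((-2)·(-19) - 0·24) = 1·(-38) - (-2)·32 + (-4)·38 = -126 ≠ 0.
So rank(O) ≥ 3; since O has 3 columns, rank(O) = 3.
rank(O) = 3 = n, so the pair (A, C) is completely observable.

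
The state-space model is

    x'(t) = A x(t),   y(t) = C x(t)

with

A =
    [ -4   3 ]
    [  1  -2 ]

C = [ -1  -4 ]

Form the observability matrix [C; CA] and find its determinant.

CA = [[0, 5]]
Observability matrix O = [C; CA] = [[-1, -4], [0, 5]]
det(O) = (-1)·5 - (-4)·0 = -5 - 0 = -5
Since det(O) ≠ 0, rank(O) = 2 and the system is completely observable.

-5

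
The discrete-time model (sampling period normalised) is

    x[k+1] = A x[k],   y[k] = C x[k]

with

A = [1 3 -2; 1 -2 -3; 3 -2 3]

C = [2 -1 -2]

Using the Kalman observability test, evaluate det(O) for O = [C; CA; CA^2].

CA = [[-5, 12, -7]]
CA^2 = [[-14, -25, -47]]
Observability matrix O = [C; CA; CA^2] = [[2, -1, -2], [-5, 12, -7], [-14, -25, -47]]
Expanding along the first row, det(O) = 2·(12·(-47) - (-7)·(-25)) - (-1)·((-5)·(-47) - (-7)·(-14)) + (-2)·((-5)·(-25) - 12·(-14)) = 2·(-739) - (-1)·137 + (-2)·293 = -1927
Since det(O) ≠ 0, rank(O) = 3 and the system is completely observable.

-1927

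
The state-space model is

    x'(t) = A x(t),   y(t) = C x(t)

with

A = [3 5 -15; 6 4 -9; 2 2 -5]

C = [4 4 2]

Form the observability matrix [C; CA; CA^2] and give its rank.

2

CA = [[40, 40, -106]]
CA^2 = [[148, 148, -430]]
Observability matrix O = [C; CA; CA^2] = [[4, 4, 2], [40, 40, -106], [148, 148, -430]]
The columns c1, c2, c3 of O are linearly dependent: -c1 + c2 = 0 (check each entry), so rank(O) ≤ 2.
The 2×2 minor from rows 1, 2, columns 1, 3 is 4·(-106) - 2·40 = -424 - 80 = -504 ≠ 0, so rank(O) = 2.
rank(O) = 2 < n = 3, so the pair (A, C) is not completely observable.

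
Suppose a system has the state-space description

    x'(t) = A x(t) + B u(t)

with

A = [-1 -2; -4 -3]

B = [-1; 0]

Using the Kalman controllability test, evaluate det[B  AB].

AB = [[1], [4]]
Controllability matrix C = [B  AB] = [[-1, 1], [0, 4]]
det(C) = (-1)·4 - 1·0 = -4 - 0 = -4
Since det(C) ≠ 0, rank(C) = 2 and the system is completely controllable.

-4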